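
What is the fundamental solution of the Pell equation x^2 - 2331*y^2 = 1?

First expand sqrt(2331) as a continued fraction. With x_i = (sqrt(2331) + m_i)/d_i and (m_0, d_0) = (0, 1): a_0 = floor(sqrt(2331)) = 48, since 48^2 = 2304 <= 2331 < 2401 = 49^2.
Iterate m_{i+1} = d_i*a_i - m_i, d_{i+1} = (2331 - m_{i+1}^2)/d_i, a_{i+1} = floor((a_0 + m_{i+1})/d_{i+1}):
  m_1 = 1*48 - 0 = 48, d_1 = (2331 - 48^2)/1 = 27/1 = 27, a_1 = floor((48 + 48)/27) = 3.
  m_2 = 27*3 - 48 = 33, d_2 = (2331 - 33^2)/27 = 1242/27 = 46, a_2 = floor((48 + 33)/46) = 1.
  m_3 = 46*1 - 33 = 13, d_3 = (2331 - 13^2)/46 = 2162/46 = 47, a_3 = floor((48 + 13)/47) = 1.
  m_4 = 47*1 - 13 = 34, d_4 = (2331 - 34^2)/47 = 1175/47 = 25, a_4 = floor((48 + 34)/25) = 3.
  m_5 = 25*3 - 34 = 41, d_5 = (2331 - 41^2)/25 = 650/25 = 26, a_5 = floor((48 + 41)/26) = 3.
  m_6 = 26*3 - 41 = 37, d_6 = (2331 - 37^2)/26 = 962/26 = 37, a_6 = floor((48 + 37)/37) = 2.
  m_7 = 37*2 - 37 = 37, d_7 = (2331 - 37^2)/37 = 962/37 = 26, a_7 = floor((48 + 37)/26) = 3.
  m_8 = 26*3 - 37 = 41, d_8 = (2331 - 41^2)/26 = 650/26 = 25, a_8 = floor((48 + 41)/25) = 3.
  m_9 = 25*3 - 41 = 34, d_9 = (2331 - 34^2)/25 = 1175/25 = 47, a_9 = floor((48 + 34)/47) = 1.
  m_10 = 47*1 - 34 = 13, d_10 = (2331 - 13^2)/47 = 2162/47 = 46, a_10 = floor((48 + 13)/46) = 1.
  m_11 = 46*1 - 13 = 33, d_11 = (2331 - 33^2)/46 = 1242/46 = 27, a_11 = floor((48 + 33)/27) = 3.
  m_12 = 27*3 - 33 = 48, d_12 = (2331 - 48^2)/27 = 27/27 = 1, a_12 = floor((48 + 48)/1) = 96.
  m_13 = 1*96 - 48 = 48, d_13 = (2331 - 48^2)/1 = 27/1 = 27: (m_13, d_13) = (m_1, d_1) = (48, 27), so from here the quotients repeat a_1, ..., a_12; the period length is 12.
So sqrt(2331) = [48; (3, 1, 1, 3, 3, 2, 3, 3, 1, 1, 3, 96)] with period length k = 12.
k is even, so the fundamental solution of x^2 - 2331y^2 = 1 is (p_{k-1}, q_{k-1}) = (p_11, q_11); compute convergents through index 11.
Convergents (p_i = a_i*p_{i-1} + p_{i-2}, q_i = a_i*q_{i-1} + q_{i-2} with p_{-2}=0, p_{-1}=1, q_{-2}=1, q_{-1}=0):
  i=0: a_0=48, p_0 = 48*1 + 0 = 48, q_0 = 48*0 + 1 = 1.
  i=1: a_1=3, p_1 = 3*48 + 1 = 145, q_1 = 3*1 + 0 = 3.
  i=2: a_2=1, p_2 = 1*145 + 48 = 193, q_2 = 1*3 + 1 = 4.
  i=3: a_3=1, p_3 = 1*193 + 145 = 338, q_3 = 1*4 + 3 = 7.
  i=4: a_4=3, p_4 = 3*338 + 193 = 1207, q_4 = 3*7 + 4 = 25.
  i=5: a_5=3, p_5 = 3*1207 + 338 = 3959, q_5 = 3*25 + 7 = 82.
  i=6: a_6=2, p_6 = 2*3959 + 1207 = 9125, q_6 = 2*82 + 25 = 189.
  i=7: a_7=3, p_7 = 3*9125 + 3959 = 31334, q_7 = 3*189 + 82 = 649.
  i=8: a_8=3, p_8 = 3*31334 + 9125 = 103127, q_8 = 3*649 + 189 = 2136.
  i=9: a_9=1, p_9 = 1*103127 + 31334 = 134461, q_9 = 1*2136 + 649 = 2785.
  i=10: a_10=1, p_10 = 1*134461 + 103127 = 237588, q_10 = 1*2785 + 2136 = 4921.
  i=11: a_11=3, p_11 = 3*237588 + 134461 = 847225, q_11 = 3*4921 + 2785 = 17548.
Check: 847225^2 - 2331*17548^2 = 717790200625 - 717790200624 = 1, so (x, y) = (847225, 17548) solves the equation, and by the theorem it is the least positive solution.

(x, y) = (847225, 17548)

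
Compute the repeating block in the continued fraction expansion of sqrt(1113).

[33; (2, 1, 3, 3, 1, 8, 1, 3, 3, 1, 2, 66)]

Write x_i = (sqrt(1113) + m_i)/d_i with (m_0, d_0) = (0, 1). a_0 = floor(sqrt(1113)) = 33, since 33^2 = 1089 <= 1113 < 1156 = 34^2.
Iterate m_{i+1} = d_i*a_i - m_i, d_{i+1} = (1113 - m_{i+1}^2)/d_i, a_{i+1} = floor((a_0 + m_{i+1})/d_{i+1}):
  m_1 = 1*33 - 0 = 33, d_1 = (1113 - 33^2)/1 = 24/1 = 24, a_1 = floor((33 + 33)/24) = 2.
  m_2 = 24*2 - 33 = 15, d_2 = (1113 - 15^2)/24 = 888/24 = 37, a_2 = floor((33 + 15)/37) = 1.
  m_3 = 37*1 - 15 = 22, d_3 = (1113 - 22^2)/37 = 629/37 = 17, a_3 = floor((33 + 22)/17) = 3.
  m_4 = 17*3 - 22 = 29, d_4 = (1113 - 29^2)/17 = 272/17 = 16, a_4 = floor((33 + 29)/16) = 3.
  m_5 = 16*3 - 29 = 19, d_5 = (1113 - 19^2)/16 = 752/16 = 47, a_5 = floor((33 + 19)/47) = 1.
  m_6 = 47*1 - 19 = 28, d_6 = (1113 - 28^2)/47 = 329/47 = 7, a_6 = floor((33 + 28)/7) = 8.
  m_7 = 7*8 - 28 = 28, d_7 = (1113 - 28^2)/7 = 329/7 = 47, a_7 = floor((33 + 28)/47) = 1.
  m_8 = 47*1 - 28 = 19, d_8 = (1113 - 19^2)/47 = 752/47 = 16, a_8 = floor((33 + 19)/16) = 3.
  m_9 = 16*3 - 19 = 29, d_9 = (1113 - 29^2)/16 = 272/16 = 17, a_9 = floor((33 + 29)/17) = 3.
  m_10 = 17*3 - 29 = 22, d_10 = (1113 - 22^2)/17 = 629/17 = 37, a_10 = floor((33 + 22)/37) = 1.
  m_11 = 37*1 - 22 = 15, d_11 = (1113 - 15^2)/37 = 888/37 = 24, a_11 = floor((33 + 15)/24) = 2.
  m_12 = 24*2 - 15 = 33, d_12 = (1113 - 33^2)/24 = 24/24 = 1, a_12 = floor((33 + 33)/1) = 66.
  m_13 = 1*66 - 33 = 33, d_13 = (1113 - 33^2)/1 = 24/1 = 24: (m_13, d_13) = (m_1, d_1) = (33, 24), so from here the quotients repeat a_1, ..., a_12; the period length is 12.
Hence the expansion of sqrt(1113) is a_0 = 33 followed by the repeating block 2, 1, 3, 3, 1, 8, 1, 3, 3, 1, 2, 66 (period 12).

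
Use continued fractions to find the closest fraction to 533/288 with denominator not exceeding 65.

87/47

Expand x = 533/288 as a continued fraction with the Euclidean algorithm:
  533 = 1*288 + 245, so a_0 = 1.
  288 = 1*245 + 43, so a_1 = 1.
  245 = 5*43 + 30, so a_2 = 5.
  43 = 1*30 + 13, so a_3 = 1.
  30 = 2*13 + 4, so a_4 = 2.
  13 = 3*4 + 1, so a_5 = 3.
  4 = 4*1 + 0, so a_6 = 4.
so x = [1; 1, 5, 1, 2, 3, 4].
Convergents (p_i = a_i*p_{i-1} + p_{i-2}, q_i = a_i*q_{i-1} + q_{i-2} with p_{-2}=0, p_{-1}=1, q_{-2}=1, q_{-1}=0), until the denominator exceeds 65:
  i=0: a_0=1, p_0 = 1*1 + 0 = 1, q_0 = 1*0 + 1 = 1.
  i=1: a_1=1, p_1 = 1*1 + 1 = 2, q_1 = 1*1 + 0 = 1.
  i=2: a_2=5, p_2 = 5*2 + 1 = 11, q_2 = 5*1 + 1 = 6.
  i=3: a_3=1, p_3 = 1*11 + 2 = 13, q_3 = 1*6 + 1 = 7.
  i=4: a_4=2, p_4 = 2*13 + 11 = 37, q_4 = 2*7 + 6 = 20.
  i=5: a_5=3, p_5 = 3*37 + 13 = 124, q_5 = 3*20 + 7 = 67.
q_5 = 67 > 65, so the last convergent with denominator <= 65 is p_4/q_4 = 37/20.
The closest fraction with denominator <= 65 is either p_4/q_4 or the intermediate fraction (k*p_4 + p_3)/(k*q_4 + q_3) with the largest k >= 1 whose denominator stays <= 65; these approach x as k grows, and every other convergent or intermediate fraction in range is farther away.
Largest k: floor((65 - q_3)/q_4) = floor((65 - 7)/20) = 2.
That gives (2*37 + 13)/(2*20 + 7) = 87/47.
Compare the errors: |x - 37/20| = |533*20 - 37*288|/(288*20) = 4/5760, and |x - 87/47| = |533*47 - 87*288|/(288*47) = 5/13536.
Cross-multiplying, 5*5760 = 28800 < 54144 = 4*13536, so 5/13536 is smaller: the intermediate fraction 87/47 is closer to x than 37/20.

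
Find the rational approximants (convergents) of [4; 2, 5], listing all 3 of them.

4/1, 9/2, 49/11

Using the convergent recurrence p_i = a_i*p_{i-1} + p_{i-2}, q_i = a_i*q_{i-1} + q_{i-2} with p_{-2}=0, p_{-1}=1, q_{-2}=1, q_{-1}=0:
  i=0: a_0=4, p_0 = 4*1 + 0 = 4, q_0 = 4*0 + 1 = 1.
  i=1: a_1=2, p_1 = 2*4 + 1 = 9, q_1 = 2*1 + 0 = 2.
  i=2: a_2=5, p_2 = 5*9 + 4 = 49, q_2 = 5*2 + 1 = 11.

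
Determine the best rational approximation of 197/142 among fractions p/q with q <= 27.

25/18

Expand x = 197/142 as a continued fraction with the Euclidean algorithm:
  197 = 1*142 + 55, so a_0 = 1.
  142 = 2*55 + 32, so a_1 = 2.
  55 = 1*32 + 23, so a_2 = 1.
  32 = 1*23 + 9, so a_3 = 1.
  23 = 2*9 + 5, so a_4 = 2.
  9 = 1*5 + 4, so a_5 = 1.
  5 = 1*4 + 1, so a_6 = 1.
  4 = 4*1 + 0, so a_7 = 4.
so x = [1; 2, 1, 1, 2, 1, 1, 4].
Convergents (p_i = a_i*p_{i-1} + p_{i-2}, q_i = a_i*q_{i-1} + q_{i-2} with p_{-2}=0, p_{-1}=1, q_{-2}=1, q_{-1}=0), until the denominator exceeds 27:
  i=0: a_0=1, p_0 = 1*1 + 0 = 1, q_0 = 1*0 + 1 = 1.
  i=1: a_1=2, p_1 = 2*1 + 1 = 3, q_1 = 2*1 + 0 = 2.
  i=2: a_2=1, p_2 = 1*3 + 1 = 4, q_2 = 1*2 + 1 = 3.
  i=3: a_3=1, p_3 = 1*4 + 3 = 7, q_3 = 1*3 + 2 = 5.
  i=4: a_4=2, p_4 = 2*7 + 4 = 18, q_4 = 2*5 + 3 = 13.
  i=5: a_5=1, p_5 = 1*18 + 7 = 25, q_5 = 1*13 + 5 = 18.
  i=6: a_6=1, p_6 = 1*25 + 18 = 43, q_6 = 1*18 + 13 = 31.
q_6 = 31 > 27, so the last convergent with denominator <= 27 is p_5/q_5 = 25/18.
The closest fraction with denominator <= 27 is either p_5/q_5 or the intermediate fraction (k*p_5 + p_4)/(k*q_5 + q_4) with the largest k >= 1 whose denominator stays <= 27; these approach x as k grows, and every other convergent or intermediate fraction in range is farther away.
Largest k: floor((27 - q_4)/q_5) = floor((27 - 13)/18) = 0.
Since k = 0, no intermediate fraction beyond p_5/q_5 has denominator <= 27, so the convergent 25/18 is the closest (its error is |197*18 - 25*142|/(142*18) = 4/2556).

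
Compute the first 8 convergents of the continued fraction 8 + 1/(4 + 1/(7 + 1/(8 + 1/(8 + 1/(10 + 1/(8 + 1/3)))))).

8/1, 33/4, 239/29, 1945/236, 15799/1917, 159935/19406, 1295279/157165, 4045772/490901

Using the convergent recurrence p_i = a_i*p_{i-1} + p_{i-2}, q_i = a_i*q_{i-1} + q_{i-2} with p_{-2}=0, p_{-1}=1, q_{-2}=1, q_{-1}=0:
  i=0: a_0=8, p_0 = 8*1 + 0 = 8, q_0 = 8*0 + 1 = 1.
  i=1: a_1=4, p_1 = 4*8 + 1 = 33, q_1 = 4*1 + 0 = 4.
  i=2: a_2=7, p_2 = 7*33 + 8 = 239, q_2 = 7*4 + 1 = 29.
  i=3: a_3=8, p_3 = 8*239 + 33 = 1945, q_3 = 8*29 + 4 = 236.
  i=4: a_4=8, p_4 = 8*1945 + 239 = 15799, q_4 = 8*236 + 29 = 1917.
  i=5: a_5=10, p_5 = 10*15799 + 1945 = 159935, q_5 = 10*1917 + 236 = 19406.
  i=6: a_6=8, p_6 = 8*159935 + 15799 = 1295279, q_6 = 8*19406 + 1917 = 157165.
  i=7: a_7=3, p_7 = 3*1295279 + 159935 = 4045772, q_7 = 3*157165 + 19406 = 490901.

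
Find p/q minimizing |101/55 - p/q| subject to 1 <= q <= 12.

Expand x = 101/55 as a continued fraction with the Euclidean algorithm:
  101 = 1*55 + 46, so a_0 = 1.
  55 = 1*46 + 9, so a_1 = 1.
  46 = 5*9 + 1, so a_2 = 5.
  9 = 9*1 + 0, so a_3 = 9.
so x = [1; 1, 5, 9].
Convergents (p_i = a_i*p_{i-1} + p_{i-2}, q_i = a_i*q_{i-1} + q_{i-2} with p_{-2}=0, p_{-1}=1, q_{-2}=1, q_{-1}=0), until the denominator exceeds 12:
  i=0: a_0=1, p_0 = 1*1 + 0 = 1, q_0 = 1*0 + 1 = 1.
  i=1: a_1=1, p_1 = 1*1 + 1 = 2, q_1 = 1*1 + 0 = 1.
  i=2: a_2=5, p_2 = 5*2 + 1 = 11, q_2 = 5*1 + 1 = 6.
  i=3: a_3=9, p_3 = 9*11 + 2 = 101, q_3 = 9*6 + 1 = 55.
q_3 = 55 > 12, so the last convergent with denominator <= 12 is p_2/q_2 = 11/6.
The closest fraction with denominator <= 12 is either p_2/q_2 or the intermediate fraction (k*p_2 + p_1)/(k*q_2 + q_1) with the largest k >= 1 whose denominator stays <= 12; these approach x as k grows, and every other convergent or intermediate fraction in range is farther away.
Largest k: floor((12 - q_1)/q_2) = floor((12 - 1)/6) = 1.
That gives (1*11 + 2)/(1*6 + 1) = 13/7.
Compare the errors: |x - 11/6| = |101*6 - 11*55|/(55*6) = 1/330, and |x - 13/7| = |101*7 - 13*55|/(55*7) = 8/385.
Cross-multiplying, 1*385 = 385 < 2640 = 8*330, so 1/330 is smaller: the convergent 11/6 is closer to x than 13/7.

11/6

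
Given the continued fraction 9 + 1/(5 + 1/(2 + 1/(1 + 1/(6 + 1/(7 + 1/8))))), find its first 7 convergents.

9/1, 46/5, 101/11, 147/16, 983/107, 7028/765, 57207/6227

Using the convergent recurrence p_i = a_i*p_{i-1} + p_{i-2}, q_i = a_i*q_{i-1} + q_{i-2} with p_{-2}=0, p_{-1}=1, q_{-2}=1, q_{-1}=0:
  i=0: a_0=9, p_0 = 9*1 + 0 = 9, q_0 = 9*0 + 1 = 1.
  i=1: a_1=5, p_1 = 5*9 + 1 = 46, q_1 = 5*1 + 0 = 5.
  i=2: a_2=2, p_2 = 2*46 + 9 = 101, q_2 = 2*5 + 1 = 11.
  i=3: a_3=1, p_3 = 1*101 + 46 = 147, q_3 = 1*11 + 5 = 16.
  i=4: a_4=6, p_4 = 6*147 + 101 = 983, q_4 = 6*16 + 11 = 107.
  i=5: a_5=7, p_5 = 7*983 + 147 = 7028, q_5 = 7*107 + 16 = 765.
  i=6: a_6=8, p_6 = 8*7028 + 983 = 57207, q_6 = 8*765 + 107 = 6227.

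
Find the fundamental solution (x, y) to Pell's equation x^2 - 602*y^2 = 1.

First expand sqrt(602) as a continued fraction. With x_i = (sqrt(602) + m_i)/d_i and (m_0, d_0) = (0, 1): a_0 = floor(sqrt(602)) = 24, since 24^2 = 576 <= 602 < 625 = 25^2.
Iterate m_{i+1} = d_i*a_i - m_i, d_{i+1} = (602 - m_{i+1}^2)/d_i, a_{i+1} = floor((a_0 + m_{i+1})/d_{i+1}):
  m_1 = 1*24 - 0 = 24, d_1 = (602 - 24^2)/1 = 26/1 = 26, a_1 = floor((24 + 24)/26) = 1.
  m_2 = 26*1 - 24 = 2, d_2 = (602 - 2^2)/26 = 598/26 = 23, a_2 = floor((24 + 2)/23) = 1.
  m_3 = 23*1 - 2 = 21, d_3 = (602 - 21^2)/23 = 161/23 = 7, a_3 = floor((24 + 21)/7) = 6.
  m_4 = 7*6 - 21 = 21, d_4 = (602 - 21^2)/7 = 161/7 = 23, a_4 = floor((24 + 21)/23) = 1.
  m_5 = 23*1 - 21 = 2, d_5 = (602 - 2^2)/23 = 598/23 = 26, a_5 = floor((24 + 2)/26) = 1.
  m_6 = 26*1 - 2 = 24, d_6 = (602 - 24^2)/26 = 26/26 = 1, a_6 = floor((24 + 24)/1) = 48.
  m_7 = 1*48 - 24 = 24, d_7 = (602 - 24^2)/1 = 26/1 = 26: (m_7, d_7) = (m_1, d_1) = (24, 26), so from here the quotients repeat a_1, ..., a_6; the period length is 6.
So sqrt(602) = [24; (1, 1, 6, 1, 1, 48)] with period length k = 6.
k is even, so the fundamental solution of x^2 - 602y^2 = 1 is (p_{k-1}, q_{k-1}) = (p_5, q_5); compute convergents through index 5.
Convergents (p_i = a_i*p_{i-1} + p_{i-2}, q_i = a_i*q_{i-1} + q_{i-2} with p_{-2}=0, p_{-1}=1, q_{-2}=1, q_{-1}=0):
  i=0: a_0=24, p_0 = 24*1 + 0 = 24, q_0 = 24*0 + 1 = 1.
  i=1: a_1=1, p_1 = 1*24 + 1 = 25, q_1 = 1*1 + 0 = 1.
  i=2: a_2=1, p_2 = 1*25 + 24 = 49, q_2 = 1*1 + 1 = 2.
  i=3: a_3=6, p_3 = 6*49 + 25 = 319, q_3 = 6*2 + 1 = 13.
  i=4: a_4=1, p_4 = 1*319 + 49 = 368, q_4 = 1*13 + 2 = 15.
  i=5: a_5=1, p_5 = 1*368 + 319 = 687, q_5 = 1*15 + 13 = 28.
Check: 687^2 - 602*28^2 = 471969 - 471968 = 1, so (x, y) = (687, 28) solves the equation, and by the theorem it is the least positive solution.

(x, y) = (687, 28)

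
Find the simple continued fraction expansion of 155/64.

[2; 2, 2, 1, 2, 3]

Run the Euclidean algorithm on 155 and 64; the successive quotients are the partial quotients a_0, a_1, ... (each step inverts the fractional part left over by the previous one):
  155 = 2*64 + 27, so a_0 = 2.
  64 = 2*27 + 10, so a_1 = 2.
  27 = 2*10 + 7, so a_2 = 2.
  10 = 1*7 + 3, so a_3 = 1.
  7 = 2*3 + 1, so a_4 = 2.
  3 = 3*1 + 0, so a_5 = 3.
The remainder reaches 0 after 6 divisions, so the expansion has 6 partial quotients, read off in order.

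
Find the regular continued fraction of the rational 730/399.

[1; 1, 4, 1, 6, 1, 1, 4]

Run the Euclidean algorithm on 730 and 399; the successive quotients are the partial quotients a_0, a_1, ... (each step inverts the fractional part left over by the previous one):
  730 = 1*399 + 331, so a_0 = 1.
  399 = 1*331 + 68, so a_1 = 1.
  331 = 4*68 + 59, so a_2 = 4.
  68 = 1*59 + 9, so a_3 = 1.
  59 = 6*9 + 5, so a_4 = 6.
  9 = 1*5 + 4, so a_5 = 1.
  5 = 1*4 + 1, so a_6 = 1.
  4 = 4*1 + 0, so a_7 = 4.
The remainder reaches 0 after 8 divisions, so the expansion has 8 partial quotients, read off in order.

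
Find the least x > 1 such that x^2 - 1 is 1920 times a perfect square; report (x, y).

First expand sqrt(1920) as a continued fraction. With x_i = (sqrt(1920) + m_i)/d_i and (m_0, d_0) = (0, 1): a_0 = floor(sqrt(1920)) = 43, since 43^2 = 1849 <= 1920 < 1936 = 44^2.
Iterate m_{i+1} = d_i*a_i - m_i, d_{i+1} = (1920 - m_{i+1}^2)/d_i, a_{i+1} = floor((a_0 + m_{i+1})/d_{i+1}):
  m_1 = 1*43 - 0 = 43, d_1 = (1920 - 43^2)/1 = 71/1 = 71, a_1 = floor((43 + 43)/71) = 1.
  m_2 = 71*1 - 43 = 28, d_2 = (1920 - 28^2)/71 = 1136/71 = 16, a_2 = floor((43 + 28)/16) = 4.
  m_3 = 16*4 - 28 = 36, d_3 = (1920 - 36^2)/16 = 624/16 = 39, a_3 = floor((43 + 36)/39) = 2.
  m_4 = 39*2 - 36 = 42, d_4 = (1920 - 42^2)/39 = 156/39 = 4, a_4 = floor((43 + 42)/4) = 21.
  m_5 = 4*21 - 42 = 42, d_5 = (1920 - 42^2)/4 = 156/4 = 39, a_5 = floor((43 + 42)/39) = 2.
  m_6 = 39*2 - 42 = 36, d_6 = (1920 - 36^2)/39 = 624/39 = 16, a_6 = floor((43 + 36)/16) = 4.
  m_7 = 16*4 - 36 = 28, d_7 = (1920 - 28^2)/16 = 1136/16 = 71, a_7 = floor((43 + 28)/71) = 1.
  m_8 = 71*1 - 28 = 43, d_8 = (1920 - 43^2)/71 = 71/71 = 1, a_8 = floor((43 + 43)/1) = 86.
  m_9 = 1*86 - 43 = 43, d_9 = (1920 - 43^2)/1 = 71/1 = 71: (m_9, d_9) = (m_1, d_1) = (43, 71), so from here the quotients repeat a_1, ..., a_8; the period length is 8.
So sqrt(1920) = [43; (1, 4, 2, 21, 2, 4, 1, 86)] with period length k = 8.
k is even, so the fundamental solution of x^2 - 1920y^2 = 1 is (p_{k-1}, q_{k-1}) = (p_7, q_7); compute convergents through index 7.
Convergents (p_i = a_i*p_{i-1} + p_{i-2}, q_i = a_i*q_{i-1} + q_{i-2} with p_{-2}=0, p_{-1}=1, q_{-2}=1, q_{-1}=0):
  i=0: a_0=43, p_0 = 43*1 + 0 = 43, q_0 = 43*0 + 1 = 1.
  i=1: a_1=1, p_1 = 1*43 + 1 = 44, q_1 = 1*1 + 0 = 1.
  i=2: a_2=4, p_2 = 4*44 + 43 = 219, q_2 = 4*1 + 1 = 5.
  i=3: a_3=2, p_3 = 2*219 + 44 = 482, q_3 = 2*5 + 1 = 11.
  i=4: a_4=21, p_4 = 21*482 + 219 = 10341, q_4 = 21*11 + 5 = 236.
  i=5: a_5=2, p_5 = 2*10341 + 482 = 21164, q_5 = 2*236 + 11 = 483.
  i=6: a_6=4, p_6 = 4*21164 + 10341 = 94997, q_6 = 4*483 + 236 = 2168.
  i=7: a_7=1, p_7 = 1*94997 + 21164 = 116161, q_7 = 1*2168 + 483 = 2651.
Check: 116161^2 - 1920*2651^2 = 13493377921 - 13493377920 = 1, so (x, y) = (116161, 2651) solves the equation, and by the theorem it is the least positive solution.

(x, y) = (116161, 2651)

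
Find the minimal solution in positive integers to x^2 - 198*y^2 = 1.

First expand sqrt(198) as a continued fraction. With x_i = (sqrt(198) + m_i)/d_i and (m_0, d_0) = (0, 1): a_0 = floor(sqrt(198)) = 14, since 14^2 = 196 <= 198 < 225 = 15^2.
Iterate m_{i+1} = d_i*a_i - m_i, d_{i+1} = (198 - m_{i+1}^2)/d_i, a_{i+1} = floor((a_0 + m_{i+1})/d_{i+1}):
  m_1 = 1*14 - 0 = 14, d_1 = (198 - 14^2)/1 = 2/1 = 2, a_1 = floor((14 + 14)/2) = 14.
  m_2 = 2*14 - 14 = 14, d_2 = (198 - 14^2)/2 = 2/2 = 1, a_2 = floor((14 + 14)/1) = 28.
  m_3 = 1*28 - 14 = 14, d_3 = (198 - 14^2)/1 = 2/1 = 2: (m_3, d_3) = (m_1, d_1) = (14, 2), so from here the quotients repeat a_1, a_2; the period length is 2.
So sqrt(198) = [14; (14, 28)] with period length k = 2.
k is even, so the fundamental solution of x^2 - 198y^2 = 1 is (p_{k-1}, q_{k-1}) = (p_1, q_1); compute convergents through index 1.
Convergents (p_i = a_i*p_{i-1} + p_{i-2}, q_i = a_i*q_{i-1} + q_{i-2} with p_{-2}=0, p_{-1}=1, q_{-2}=1, q_{-1}=0):
  i=0: a_0=14, p_0 = 14*1 + 0 = 14, q_0 = 14*0 + 1 = 1.
  i=1: a_1=14, p_1 = 14*14 + 1 = 197, q_1 = 14*1 + 0 = 14.
Check: 197^2 - 198*14^2 = 38809 - 38808 = 1, so (x, y) = (197, 14) solves the equation, and by the theorem it is the least positive solution.

(x, y) = (197, 14)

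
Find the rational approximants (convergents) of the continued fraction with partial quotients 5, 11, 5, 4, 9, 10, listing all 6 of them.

5/1, 56/11, 285/56, 1196/235, 11049/2171, 111686/21945

Using the convergent recurrence p_i = a_i*p_{i-1} + p_{i-2}, q_i = a_i*q_{i-1} + q_{i-2} with p_{-2}=0, p_{-1}=1, q_{-2}=1, q_{-1}=0:
  i=0: a_0=5, p_0 = 5*1 + 0 = 5, q_0 = 5*0 + 1 = 1.
  i=1: a_1=11, p_1 = 11*5 + 1 = 56, q_1 = 11*1 + 0 = 11.
  i=2: a_2=5, p_2 = 5*56 + 5 = 285, q_2 = 5*11 + 1 = 56.
  i=3: a_3=4, p_3 = 4*285 + 56 = 1196, q_3 = 4*56 + 11 = 235.
  i=4: a_4=9, p_4 = 9*1196 + 285 = 11049, q_4 = 9*235 + 56 = 2171.
  i=5: a_5=10, p_5 = 10*11049 + 1196 = 111686, q_5 = 10*2171 + 235 = 21945.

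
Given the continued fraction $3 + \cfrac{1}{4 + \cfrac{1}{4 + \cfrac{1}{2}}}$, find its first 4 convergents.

3/1, 13/4, 55/17, 123/38

Using the convergent recurrence p_i = a_i*p_{i-1} + p_{i-2}, q_i = a_i*q_{i-1} + q_{i-2} with p_{-2}=0, p_{-1}=1, q_{-2}=1, q_{-1}=0:
  i=0: a_0=3, p_0 = 3*1 + 0 = 3, q_0 = 3*0 + 1 = 1.
  i=1: a_1=4, p_1 = 4*3 + 1 = 13, q_1 = 4*1 + 0 = 4.
  i=2: a_2=4, p_2 = 4*13 + 3 = 55, q_2 = 4*4 + 1 = 17.
  i=3: a_3=2, p_3 = 2*55 + 13 = 123, q_3 = 2*17 + 4 = 38.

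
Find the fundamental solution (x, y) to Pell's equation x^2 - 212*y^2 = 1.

(x, y) = (66249, 4550)

First expand sqrt(212) as a continued fraction. With x_i = (sqrt(212) + m_i)/d_i and (m_0, d_0) = (0, 1): a_0 = floor(sqrt(212)) = 14, since 14^2 = 196 <= 212 < 225 = 15^2.
Iterate m_{i+1} = d_i*a_i - m_i, d_{i+1} = (212 - m_{i+1}^2)/d_i, a_{i+1} = floor((a_0 + m_{i+1})/d_{i+1}):
  m_1 = 1*14 - 0 = 14, d_1 = (212 - 14^2)/1 = 16/1 = 16, a_1 = floor((14 + 14)/16) = 1.
  m_2 = 16*1 - 14 = 2, d_2 = (212 - 2^2)/16 = 208/16 = 13, a_2 = floor((14 + 2)/13) = 1.
  m_3 = 13*1 - 2 = 11, d_3 = (212 - 11^2)/13 = 91/13 = 7, a_3 = floor((14 + 11)/7) = 3.
  m_4 = 7*3 - 11 = 10, d_4 = (212 - 10^2)/7 = 112/7 = 16, a_4 = floor((14 + 10)/16) = 1.
  m_5 = 16*1 - 10 = 6, d_5 = (212 - 6^2)/16 = 176/16 = 11, a_5 = floor((14 + 6)/11) = 1.
  m_6 = 11*1 - 6 = 5, d_6 = (212 - 5^2)/11 = 187/11 = 17, a_6 = floor((14 + 5)/17) = 1.
  m_7 = 17*1 - 5 = 12, d_7 = (212 - 12^2)/17 = 68/17 = 4, a_7 = floor((14 + 12)/4) = 6.
  m_8 = 4*6 - 12 = 12, d_8 = (212 - 12^2)/4 = 68/4 = 17, a_8 = floor((14 + 12)/17) = 1.
  m_9 = 17*1 - 12 = 5, d_9 = (212 - 5^2)/17 = 187/17 = 11, a_9 = floor((14 + 5)/11) = 1.
  m_10 = 11*1 - 5 = 6, d_10 = (212 - 6^2)/11 = 176/11 = 16, a_10 = floor((14 + 6)/16) = 1.
  m_11 = 16*1 - 6 = 10, d_11 = (212 - 10^2)/16 = 112/16 = 7, a_11 = floor((14 + 10)/7) = 3.
  m_12 = 7*3 - 10 = 11, d_12 = (212 - 11^2)/7 = 91/7 = 13, a_12 = floor((14 + 11)/13) = 1.
  m_13 = 13*1 - 11 = 2, d_13 = (212 - 2^2)/13 = 208/13 = 16, a_13 = floor((14 + 2)/16) = 1.
  m_14 = 16*1 - 2 = 14, d_14 = (212 - 14^2)/16 = 16/16 = 1, a_14 = floor((14 + 14)/1) = 28.
  m_15 = 1*28 - 14 = 14, d_15 = (212 - 14^2)/1 = 16/1 = 16: (m_15, d_15) = (m_1, d_1) = (14, 16), so from here the quotients repeat a_1, ..., a_14; the period length is 14.
So sqrt(212) = [14; (1, 1, 3, 1, 1, 1, 6, 1, 1, 1, 3, 1, 1, 28)] with period length k = 14.
k is even, so the fundamental solution of x^2 - 212y^2 = 1 is (p_{k-1}, q_{k-1}) = (p_13, q_13); compute convergents through index 13.
Convergents (p_i = a_i*p_{i-1} + p_{i-2}, q_i = a_i*q_{i-1} + q_{i-2} with p_{-2}=0, p_{-1}=1, q_{-2}=1, q_{-1}=0):
  i=0: a_0=14, p_0 = 14*1 + 0 = 14, q_0 = 14*0 + 1 = 1.
  i=1: a_1=1, p_1 = 1*14 + 1 = 15, q_1 = 1*1 + 0 = 1.
  i=2: a_2=1, p_2 = 1*15 + 14 = 29, q_2 = 1*1 + 1 = 2.
  i=3: a_3=3, p_3 = 3*29 + 15 = 102, q_3 = 3*2 + 1 = 7.
  i=4: a_4=1, p_4 = 1*102 + 29 = 131, q_4 = 1*7 + 2 = 9.
  i=5: a_5=1, p_5 = 1*131 + 102 = 233, q_5 = 1*9 + 7 = 16.
  i=6: a_6=1, p_6 = 1*233 + 131 = 364, q_6 = 1*16 + 9 = 25.
  i=7: a_7=6, p_7 = 6*364 + 233 = 2417, q_7 = 6*25 + 16 = 166.
  i=8: a_8=1, p_8 = 1*2417 + 364 = 2781, q_8 = 1*166 + 25 = 191.
  i=9: a_9=1, p_9 = 1*2781 + 2417 = 5198, q_9 = 1*191 + 166 = 357.
  i=10: a_10=1, p_10 = 1*5198 + 2781 = 7979, q_10 = 1*357 + 191 = 548.
  i=11: a_11=3, p_11 = 3*7979 + 5198 = 29135, q_11 = 3*548 + 357 = 2001.
  i=12: a_12=1, p_12 = 1*29135 + 7979 = 37114, q_12 = 1*2001 + 548 = 2549.
  i=13: a_13=1, p_13 = 1*37114 + 29135 = 66249, q_13 = 1*2549 + 2001 = 4550.
Check: 66249^2 - 212*4550^2 = 4388930001 - 4388930000 = 1, so (x, y) = (66249, 4550) solves the equation, and by the theorem it is the least positive solution.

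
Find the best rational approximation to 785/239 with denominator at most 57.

Expand x = 785/239 as a continued fraction with the Euclidean algorithm:
  785 = 3*239 + 68, so a_0 = 3.
  239 = 3*68 + 35, so a_1 = 3.
  68 = 1*35 + 33, so a_2 = 1.
  35 = 1*33 + 2, so a_3 = 1.
  33 = 16*2 + 1, so a_4 = 16.
  2 = 2*1 + 0, so a_5 = 2.
so x = [3; 3, 1, 1, 16, 2].
Convergents (p_i = a_i*p_{i-1} + p_{i-2}, q_i = a_i*q_{i-1} + q_{i-2} with p_{-2}=0, p_{-1}=1, q_{-2}=1, q_{-1}=0), until the denominator exceeds 57:
  i=0: a_0=3, p_0 = 3*1 + 0 = 3, q_0 = 3*0 + 1 = 1.
  i=1: a_1=3, p_1 = 3*3 + 1 = 10, q_1 = 3*1 + 0 = 3.
  i=2: a_2=1, p_2 = 1*10 + 3 = 13, q_2 = 1*3 + 1 = 4.
  i=3: a_3=1, p_3 = 1*13 + 10 = 23, q_3 = 1*4 + 3 = 7.
  i=4: a_4=16, p_4 = 16*23 + 13 = 381, q_4 = 16*7 + 4 = 116.
q_4 = 116 > 57, so the last convergent with denominator <= 57 is p_3/q_3 = 23/7.
The closest fraction with denominator <= 57 is either p_3/q_3 or the intermediate fraction (k*p_3 + p_2)/(k*q_3 + q_2) with the largest k >= 1 whose denominator stays <= 57; these approach x as k grows, and every other convergent or intermediate fraction in range is farther away.
Largest k: floor((57 - q_2)/q_3) = floor((57 - 4)/7) = 7.
That gives (7*23 + 13)/(7*7 + 4) = 174/53.
Compare the errors: |x - 23/7| = |785*7 - 23*239|/(239*7) = 2/1673, and |x - 174/53| = |785*53 - 174*239|/(239*53) = 19/12667.
Cross-multiplying, 2*12667 = 25334 < 31787 = 19*1673, so 2/1673 is smaller: the convergent 23/7 is closer to x than 174/53.

23/7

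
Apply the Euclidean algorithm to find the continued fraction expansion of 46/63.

[0; 1, 2, 1, 2, 2, 2]

Run the Euclidean algorithm on 46 and 63; the successive quotients are the partial quotients a_0, a_1, ... (each step inverts the fractional part left over by the previous one):
  46 = 0*63 + 46, so a_0 = 0.
  63 = 1*46 + 17, so a_1 = 1.
  46 = 2*17 + 12, so a_2 = 2.
  17 = 1*12 + 5, so a_3 = 1.
  12 = 2*5 + 2, so a_4 = 2.
  5 = 2*2 + 1, so a_5 = 2.
  2 = 2*1 + 0, so a_6 = 2.
The remainder reaches 0 after 7 divisions, so the expansion has 7 partial quotients, read off in order.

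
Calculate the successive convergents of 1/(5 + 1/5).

Using the convergent recurrence p_i = a_i*p_{i-1} + p_{i-2}, q_i = a_i*q_{i-1} + q_{i-2} with p_{-2}=0, p_{-1}=1, q_{-2}=1, q_{-1}=0:
  i=0: a_0=0, p_0 = 0*1 + 0 = 0, q_0 = 0*0 + 1 = 1.
  i=1: a_1=5, p_1 = 5*0 + 1 = 1, q_1 = 5*1 + 0 = 5.
  i=2: a_2=5, p_2 = 5*1 + 0 = 5, q_2 = 5*5 + 1 = 26.

0/1, 1/5, 5/26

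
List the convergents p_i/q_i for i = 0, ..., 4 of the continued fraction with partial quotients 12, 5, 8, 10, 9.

12/1, 61/5, 500/41, 5061/415, 46049/3776

Using the convergent recurrence p_i = a_i*p_{i-1} + p_{i-2}, q_i = a_i*q_{i-1} + q_{i-2} with p_{-2}=0, p_{-1}=1, q_{-2}=1, q_{-1}=0:
  i=0: a_0=12, p_0 = 12*1 + 0 = 12, q_0 = 12*0 + 1 = 1.
  i=1: a_1=5, p_1 = 5*12 + 1 = 61, q_1 = 5*1 + 0 = 5.
  i=2: a_2=8, p_2 = 8*61 + 12 = 500, q_2 = 8*5 + 1 = 41.
  i=3: a_3=10, p_3 = 10*500 + 61 = 5061, q_3 = 10*41 + 5 = 415.
  i=4: a_4=9, p_4 = 9*5061 + 500 = 46049, q_4 = 9*415 + 41 = 3776.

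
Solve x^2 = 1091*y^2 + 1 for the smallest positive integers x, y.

First expand sqrt(1091) as a continued fraction. With x_i = (sqrt(1091) + m_i)/d_i and (m_0, d_0) = (0, 1): a_0 = floor(sqrt(1091)) = 33, since 33^2 = 1089 <= 1091 < 1156 = 34^2.
Iterate m_{i+1} = d_i*a_i - m_i, d_{i+1} = (1091 - m_{i+1}^2)/d_i, a_{i+1} = floor((a_0 + m_{i+1})/d_{i+1}):
  m_1 = 1*33 - 0 = 33, d_1 = (1091 - 33^2)/1 = 2/1 = 2, a_1 = floor((33 + 33)/2) = 33.
  m_2 = 2*33 - 33 = 33, d_2 = (1091 - 33^2)/2 = 2/2 = 1, a_2 = floor((33 + 33)/1) = 66.
  m_3 = 1*66 - 33 = 33, d_3 = (1091 - 33^2)/1 = 2/1 = 2: (m_3, d_3) = (m_1, d_1) = (33, 2), so from here the quotients repeat a_1, a_2; the period length is 2.
So sqrt(1091) = [33; (33, 66)] with period length k = 2.
k is even, so the fundamental solution of x^2 - 1091y^2 = 1 is (p_{k-1}, q_{k-1}) = (p_1, q_1); compute convergents through index 1.
Convergents (p_i = a_i*p_{i-1} + p_{i-2}, q_i = a_i*q_{i-1} + q_{i-2} with p_{-2}=0, p_{-1}=1, q_{-2}=1, q_{-1}=0):
  i=0: a_0=33, p_0 = 33*1 + 0 = 33, q_0 = 33*0 + 1 = 1.
  i=1: a_1=33, p_1 = 33*33 + 1 = 1090, q_1 = 33*1 + 0 = 33.
Check: 1090^2 - 1091*33^2 = 1188100 - 1188099 = 1, so (x, y) = (1090, 33) solves the equation, and by the theorem it is the least positive solution.

(x, y) = (1090, 33)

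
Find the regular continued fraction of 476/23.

Run the Euclidean algorithm on 476 and 23; the successive quotients are the partial quotients a_0, a_1, ... (each step inverts the fractional part left over by the previous one):
  476 = 20*23 + 16, so a_0 = 20.
  23 = 1*16 + 7, so a_1 = 1.
  16 = 2*7 + 2, so a_2 = 2.
  7 = 3*2 + 1, so a_3 = 3.
  2 = 2*1 + 0, so a_4 = 2.
The remainder reaches 0 after 5 divisions, so the expansion has 5 partial quotients, read off in order.

[20; 1, 2, 3, 2]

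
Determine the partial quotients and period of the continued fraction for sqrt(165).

[12; (1, 5, 2, 5, 1, 24)]

Write x_i = (sqrt(165) + m_i)/d_i with (m_0, d_0) = (0, 1). a_0 = floor(sqrt(165)) = 12, since 12^2 = 144 <= 165 < 169 = 13^2.
Iterate m_{i+1} = d_i*a_i - m_i, d_{i+1} = (165 - m_{i+1}^2)/d_i, a_{i+1} = floor((a_0 + m_{i+1})/d_{i+1}):
  m_1 = 1*12 - 0 = 12, d_1 = (165 - 12^2)/1 = 21/1 = 21, a_1 = floor((12 + 12)/21) = 1.
  m_2 = 21*1 - 12 = 9, d_2 = (165 - 9^2)/21 = 84/21 = 4, a_2 = floor((12 + 9)/4) = 5.
  m_3 = 4*5 - 9 = 11, d_3 = (165 - 11^2)/4 = 44/4 = 11, a_3 = floor((12 + 11)/11) = 2.
  m_4 = 11*2 - 11 = 11, d_4 = (165 - 11^2)/11 = 44/11 = 4, a_4 = floor((12 + 11)/4) = 5.
  m_5 = 4*5 - 11 = 9, d_5 = (165 - 9^2)/4 = 84/4 = 21, a_5 = floor((12 + 9)/21) = 1.
  m_6 = 21*1 - 9 = 12, d_6 = (165 - 12^2)/21 = 21/21 = 1, a_6 = floor((12 + 12)/1) = 24.
  m_7 = 1*24 - 12 = 12, d_7 = (165 - 12^2)/1 = 21/1 = 21: (m_7, d_7) = (m_1, d_1) = (12, 21), so from here the quotients repeat a_1, ..., a_6; the period length is 6.
Hence the expansion of sqrt(165) is a_0 = 12 followed by the repeating block 1, 5, 2, 5, 1, 24 (period 6).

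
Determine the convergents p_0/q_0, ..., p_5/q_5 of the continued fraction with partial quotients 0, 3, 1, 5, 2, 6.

Using the convergent recurrence p_i = a_i*p_{i-1} + p_{i-2}, q_i = a_i*q_{i-1} + q_{i-2} with p_{-2}=0, p_{-1}=1, q_{-2}=1, q_{-1}=0:
  i=0: a_0=0, p_0 = 0*1 + 0 = 0, q_0 = 0*0 + 1 = 1.
  i=1: a_1=3, p_1 = 3*0 + 1 = 1, q_1 = 3*1 + 0 = 3.
  i=2: a_2=1, p_2 = 1*1 + 0 = 1, q_2 = 1*3 + 1 = 4.
  i=3: a_3=5, p_3 = 5*1 + 1 = 6, q_3 = 5*4 + 3 = 23.
  i=4: a_4=2, p_4 = 2*6 + 1 = 13, q_4 = 2*23 + 4 = 50.
  i=5: a_5=6, p_5 = 6*13 + 6 = 84, q_5 = 6*50 + 23 = 323.

0/1, 1/3, 1/4, 6/23, 13/50, 84/323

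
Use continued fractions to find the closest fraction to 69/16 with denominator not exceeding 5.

Expand x = 69/16 as a continued fraction with the Euclidean algorithm:
  69 = 4*16 + 5, so a_0 = 4.
  16 = 3*5 + 1, so a_1 = 3.
  5 = 5*1 + 0, so a_2 = 5.
so x = [4; 3, 5].
Convergents (p_i = a_i*p_{i-1} + p_{i-2}, q_i = a_i*q_{i-1} + q_{i-2} with p_{-2}=0, p_{-1}=1, q_{-2}=1, q_{-1}=0), until the denominator exceeds 5:
  i=0: a_0=4, p_0 = 4*1 + 0 = 4, q_0 = 4*0 + 1 = 1.
  i=1: a_1=3, p_1 = 3*4 + 1 = 13, q_1 = 3*1 + 0 = 3.
  i=2: a_2=5, p_2 = 5*13 + 4 = 69, q_2 = 5*3 + 1 = 16.
q_2 = 16 > 5, so the last convergent with denominator <= 5 is p_1/q_1 = 13/3.
The closest fraction with denominator <= 5 is either p_1/q_1 or the intermediate fraction (k*p_1 + p_0)/(k*q_1 + q_0) with the largest k >= 1 whose denominator stays <= 5; these approach x as k grows, and every other convergent or intermediate fraction in range is farther away.
Largest k: floor((5 - q_0)/q_1) = floor((5 - 1)/3) = 1.
That gives (1*13 + 4)/(1*3 + 1) = 17/4.
Compare the errors: |x - 13/3| = |69*3 - 13*16|/(16*3) = 1/48, and |x - 17/4| = |69*4 - 17*16|/(16*4) = 4/64.
Cross-multiplying, 1*64 = 64 < 192 = 4*48, so 1/48 is smaller: the convergent 13/3 is closer to x than 17/4.

13/3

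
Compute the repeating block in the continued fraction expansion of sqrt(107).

[10; (2, 1, 9, 1, 2, 20)]

Write x_i = (sqrt(107) + m_i)/d_i with (m_0, d_0) = (0, 1). a_0 = floor(sqrt(107)) = 10, since 10^2 = 100 <= 107 < 121 = 11^2.
Iterate m_{i+1} = d_i*a_i - m_i, d_{i+1} = (107 - m_{i+1}^2)/d_i, a_{i+1} = floor((a_0 + m_{i+1})/d_{i+1}):
  m_1 = 1*10 - 0 = 10, d_1 = (107 - 10^2)/1 = 7/1 = 7, a_1 = floor((10 + 10)/7) = 2.
  m_2 = 7*2 - 10 = 4, d_2 = (107 - 4^2)/7 = 91/7 = 13, a_2 = floor((10 + 4)/13) = 1.
  m_3 = 13*1 - 4 = 9, d_3 = (107 - 9^2)/13 = 26/13 = 2, a_3 = floor((10 + 9)/2) = 9.
  m_4 = 2*9 - 9 = 9, d_4 = (107 - 9^2)/2 = 26/2 = 13, a_4 = floor((10 + 9)/13) = 1.
  m_5 = 13*1 - 9 = 4, d_5 = (107 - 4^2)/13 = 91/13 = 7, a_5 = floor((10 + 4)/7) = 2.
  m_6 = 7*2 - 4 = 10, d_6 = (107 - 10^2)/7 = 7/7 = 1, a_6 = floor((10 + 10)/1) = 20.
  m_7 = 1*20 - 10 = 10, d_7 = (107 - 10^2)/1 = 7/1 = 7: (m_7, d_7) = (m_1, d_1) = (10, 7), so from here the quotients repeat a_1, ..., a_6; the period length is 6.
Hence the expansion of sqrt(107) is a_0 = 10 followed by the repeating block 2, 1, 9, 1, 2, 20 (period 6).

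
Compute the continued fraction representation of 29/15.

[1; 1, 14]

Run the Euclidean algorithm on 29 and 15; the successive quotients are the partial quotients a_0, a_1, ... (each step inverts the fractional part left over by the previous one):
  29 = 1*15 + 14, so a_0 = 1.
  15 = 1*14 + 1, so a_1 = 1.
  14 = 14*1 + 0, so a_2 = 14.
The remainder reaches 0 after 3 divisions, so the expansion has 3 partial quotients, read off in order.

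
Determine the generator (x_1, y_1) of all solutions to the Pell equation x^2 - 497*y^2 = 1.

First expand sqrt(497) as a continued fraction. With x_i = (sqrt(497) + m_i)/d_i and (m_0, d_0) = (0, 1): a_0 = floor(sqrt(497)) = 22, since 22^2 = 484 <= 497 < 529 = 23^2.
Iterate m_{i+1} = d_i*a_i - m_i, d_{i+1} = (497 - m_{i+1}^2)/d_i, a_{i+1} = floor((a_0 + m_{i+1})/d_{i+1}):
  m_1 = 1*22 - 0 = 22, d_1 = (497 - 22^2)/1 = 13/1 = 13, a_1 = floor((22 + 22)/13) = 3.
  m_2 = 13*3 - 22 = 17, d_2 = (497 - 17^2)/13 = 208/13 = 16, a_2 = floor((22 + 17)/16) = 2.
  m_3 = 16*2 - 17 = 15, d_3 = (497 - 15^2)/16 = 272/16 = 17, a_3 = floor((22 + 15)/17) = 2.
  m_4 = 17*2 - 15 = 19, d_4 = (497 - 19^2)/17 = 136/17 = 8, a_4 = floor((22 + 19)/8) = 5.
  m_5 = 8*5 - 19 = 21, d_5 = (497 - 21^2)/8 = 56/8 = 7, a_5 = floor((22 + 21)/7) = 6.
  m_6 = 7*6 - 21 = 21, d_6 = (497 - 21^2)/7 = 56/7 = 8, a_6 = floor((22 + 21)/8) = 5.
  m_7 = 8*5 - 21 = 19, d_7 = (497 - 19^2)/8 = 136/8 = 17, a_7 = floor((22 + 19)/17) = 2.
  m_8 = 17*2 - 19 = 15, d_8 = (497 - 15^2)/17 = 272/17 = 16, a_8 = floor((22 + 15)/16) = 2.
  m_9 = 16*2 - 15 = 17, d_9 = (497 - 17^2)/16 = 208/16 = 13, a_9 = floor((22 + 17)/13) = 3.
  m_10 = 13*3 - 17 = 22, d_10 = (497 - 22^2)/13 = 13/13 = 1, a_10 = floor((22 + 22)/1) = 44.
  m_11 = 1*44 - 22 = 22, d_11 = (497 - 22^2)/1 = 13/1 = 13: (m_11, d_11) = (m_1, d_1) = (22, 13), so from here the quotients repeat a_1, ..., a_10; the period length is 10.
So sqrt(497) = [22; (3, 2, 2, 5, 6, 5, 2, 2, 3, 44)] with period length k = 10.
k is even, so the fundamental solution of x^2 - 497y^2 = 1 is (p_{k-1}, q_{k-1}) = (p_9, q_9); compute convergents through index 9.
Convergents (p_i = a_i*p_{i-1} + p_{i-2}, q_i = a_i*q_{i-1} + q_{i-2} with p_{-2}=0, p_{-1}=1, q_{-2}=1, q_{-1}=0):
  i=0: a_0=22, p_0 = 22*1 + 0 = 22, q_0 = 22*0 + 1 = 1.
  i=1: a_1=3, p_1 = 3*22 + 1 = 67, q_1 = 3*1 + 0 = 3.
  i=2: a_2=2, p_2 = 2*67 + 22 = 156, q_2 = 2*3 + 1 = 7.
  i=3: a_3=2, p_3 = 2*156 + 67 = 379, q_3 = 2*7 + 3 = 17.
  i=4: a_4=5, p_4 = 5*379 + 156 = 2051, q_4 = 5*17 + 7 = 92.
  i=5: a_5=6, p_5 = 6*2051 + 379 = 12685, q_5 = 6*92 + 17 = 569.
  i=6: a_6=5, p_6 = 5*12685 + 2051 = 65476, q_6 = 5*569 + 92 = 2937.
  i=7: a_7=2, p_7 = 2*65476 + 12685 = 143637, q_7 = 2*2937 + 569 = 6443.
  i=8: a_8=2, p_8 = 2*143637 + 65476 = 352750, q_8 = 2*6443 + 2937 = 15823.
  i=9: a_9=3, p_9 = 3*352750 + 143637 = 1201887, q_9 = 3*15823 + 6443 = 53912.
Check: 1201887^2 - 497*53912^2 = 1444532360769 - 1444532360768 = 1, so (x, y) = (1201887, 53912) solves the equation, and by the theorem it is the least positive solution.

(x, y) = (1201887, 53912)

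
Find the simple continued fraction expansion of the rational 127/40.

[3; 5, 1, 2, 2]

Run the Euclidean algorithm on 127 and 40; the successive quotients are the partial quotients a_0, a_1, ... (each step inverts the fractional part left over by the previous one):
  127 = 3*40 + 7, so a_0 = 3.
  40 = 5*7 + 5, so a_1 = 5.
  7 = 1*5 + 2, so a_2 = 1.
  5 = 2*2 + 1, so a_3 = 2.
  2 = 2*1 + 0, so a_4 = 2.
The remainder reaches 0 after 5 divisions, so the expansion has 5 partial quotients, read off in order.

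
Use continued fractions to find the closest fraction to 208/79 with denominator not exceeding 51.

129/49

Expand x = 208/79 as a continued fraction with the Euclidean algorithm:
  208 = 2*79 + 50, so a_0 = 2.
  79 = 1*50 + 29, so a_1 = 1.
  50 = 1*29 + 21, so a_2 = 1.
  29 = 1*21 + 8, so a_3 = 1.
  21 = 2*8 + 5, so a_4 = 2.
  8 = 1*5 + 3, so a_5 = 1.
  5 = 1*3 + 2, so a_6 = 1.
  3 = 1*2 + 1, so a_7 = 1.
  2 = 2*1 + 0, so a_8 = 2.
so x = [2; 1, 1, 1, 2, 1, 1, 1, 2].
Convergents (p_i = a_i*p_{i-1} + p_{i-2}, q_i = a_i*q_{i-1} + q_{i-2} with p_{-2}=0, p_{-1}=1, q_{-2}=1, q_{-1}=0), until the denominator exceeds 51:
  i=0: a_0=2, p_0 = 2*1 + 0 = 2, q_0 = 2*0 + 1 = 1.
  i=1: a_1=1, p_1 = 1*2 + 1 = 3, q_1 = 1*1 + 0 = 1.
  i=2: a_2=1, p_2 = 1*3 + 2 = 5, q_2 = 1*1 + 1 = 2.
  i=3: a_3=1, p_3 = 1*5 + 3 = 8, q_3 = 1*2 + 1 = 3.
  i=4: a_4=2, p_4 = 2*8 + 5 = 21, q_4 = 2*3 + 2 = 8.
  i=5: a_5=1, p_5 = 1*21 + 8 = 29, q_5 = 1*8 + 3 = 11.
  i=6: a_6=1, p_6 = 1*29 + 21 = 50, q_6 = 1*11 + 8 = 19.
  i=7: a_7=1, p_7 = 1*50 + 29 = 79, q_7 = 1*19 + 11 = 30.
  i=8: a_8=2, p_8 = 2*79 + 50 = 208, q_8 = 2*30 + 19 = 79.
q_8 = 79 > 51, so the last convergent with denominator <= 51 is p_7/q_7 = 79/30.
The closest fraction with denominator <= 51 is either p_7/q_7 or the intermediate fraction (k*p_7 + p_6)/(k*q_7 + q_6) with the largest k >= 1 whose denominator stays <= 51; these approach x as k grows, and every other convergent or intermediate fraction in range is farther away.
Largest k: floor((51 - q_6)/q_7) = floor((51 - 19)/30) = 1.
That gives (1*79 + 50)/(1*30 + 19) = 129/49.
Compare the errors: |x - 79/30| = |208*30 - 79*79|/(79*30) = 1/2370, and |x - 129/49| = |208*49 - 129*79|/(79*49) = 1/3871.
Cross-multiplying, 1*2370 = 2370 < 3871 = 1*3871, so 1/3871 is smaller: the intermediate fraction 129/49 is closer to x than 79/30.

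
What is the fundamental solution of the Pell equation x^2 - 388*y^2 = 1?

First expand sqrt(388) as a continued fraction. With x_i = (sqrt(388) + m_i)/d_i and (m_0, d_0) = (0, 1): a_0 = floor(sqrt(388)) = 19, since 19^2 = 361 <= 388 < 400 = 20^2.
Iterate m_{i+1} = d_i*a_i - m_i, d_{i+1} = (388 - m_{i+1}^2)/d_i, a_{i+1} = floor((a_0 + m_{i+1})/d_{i+1}):
  m_1 = 1*19 - 0 = 19, d_1 = (388 - 19^2)/1 = 27/1 = 27, a_1 = floor((19 + 19)/27) = 1.
  m_2 = 27*1 - 19 = 8, d_2 = (388 - 8^2)/27 = 324/27 = 12, a_2 = floor((19 + 8)/12) = 2.
  m_3 = 12*2 - 8 = 16, d_3 = (388 - 16^2)/12 = 132/12 = 11, a_3 = floor((19 + 16)/11) = 3.
  m_4 = 11*3 - 16 = 17, d_4 = (388 - 17^2)/11 = 99/11 = 9, a_4 = floor((19 + 17)/9) = 4.
  m_5 = 9*4 - 17 = 19, d_5 = (388 - 19^2)/9 = 27/9 = 3, a_5 = floor((19 + 19)/3) = 12.
  m_6 = 3*12 - 19 = 17, d_6 = (388 - 17^2)/3 = 99/3 = 33, a_6 = floor((19 + 17)/33) = 1.
  m_7 = 33*1 - 17 = 16, d_7 = (388 - 16^2)/33 = 132/33 = 4, a_7 = floor((19 + 16)/4) = 8.
  m_8 = 4*8 - 16 = 16, d_8 = (388 - 16^2)/4 = 132/4 = 33, a_8 = floor((19 + 16)/33) = 1.
  m_9 = 33*1 - 16 = 17, d_9 = (388 - 17^2)/33 = 99/33 = 3, a_9 = floor((19 + 17)/3) = 12.
  m_10 = 3*12 - 17 = 19, d_10 = (388 - 19^2)/3 = 27/3 = 9, a_10 = floor((19 + 19)/9) = 4.
  m_11 = 9*4 - 19 = 17, d_11 = (388 - 17^2)/9 = 99/9 = 11, a_11 = floor((19 + 17)/11) = 3.
  m_12 = 11*3 - 17 = 16, d_12 = (388 - 16^2)/11 = 132/11 = 12, a_12 = floor((19 + 16)/12) = 2.
  m_13 = 12*2 - 16 = 8, d_13 = (388 - 8^2)/12 = 324/12 = 27, a_13 = floor((19 + 8)/27) = 1.
  m_14 = 27*1 - 8 = 19, d_14 = (388 - 19^2)/27 = 27/27 = 1, a_14 = floor((19 + 19)/1) = 38.
  m_15 = 1*38 - 19 = 19, d_15 = (388 - 19^2)/1 = 27/1 = 27: (m_15, d_15) = (m_1, d_1) = (19, 27), so from here the quotients repeat a_1, ..., a_14; the period length is 14.
So sqrt(388) = [19; (1, 2, 3, 4, 12, 1, 8, 1, 12, 4, 3, 2, 1, 38)] with period length k = 14.
k is even, so the fundamental solution of x^2 - 388y^2 = 1 is (p_{k-1}, q_{k-1}) = (p_13, q_13); compute convergents through index 13.
Convergents (p_i = a_i*p_{i-1} + p_{i-2}, q_i = a_i*q_{i-1} + q_{i-2} with p_{-2}=0, p_{-1}=1, q_{-2}=1, q_{-1}=0):
  i=0: a_0=19, p_0 = 19*1 + 0 = 19, q_0 = 19*0 + 1 = 1.
  i=1: a_1=1, p_1 = 1*19 + 1 = 20, q_1 = 1*1 + 0 = 1.
  i=2: a_2=2, p_2 = 2*20 + 19 = 59, q_2 = 2*1 + 1 = 3.
  i=3: a_3=3, p_3 = 3*59 + 20 = 197, q_3 = 3*3 + 1 = 10.
  i=4: a_4=4, p_4 = 4*197 + 59 = 847, q_4 = 4*10 + 3 = 43.
  i=5: a_5=12, p_5 = 12*847 + 197 = 10361, q_5 = 12*43 + 10 = 526.
  i=6: a_6=1, p_6 = 1*10361 + 847 = 11208, q_6 = 1*526 + 43 = 569.
  i=7: a_7=8, p_7 = 8*11208 + 10361 = 100025, q_7 = 8*569 + 526 = 5078.
  i=8: a_8=1, p_8 = 1*100025 + 11208 = 111233, q_8 = 1*5078 + 569 = 5647.
  i=9: a_9=12, p_9 = 12*111233 + 100025 = 1434821, q_9 = 12*5647 + 5078 = 72842.
  i=10: a_10=4, p_10 = 4*1434821 + 111233 = 5850517, q_10 = 4*72842 + 5647 = 297015.
  i=11: a_11=3, p_11 = 3*5850517 + 1434821 = 18986372, q_11 = 3*297015 + 72842 = 963887.
  i=12: a_12=2, p_12 = 2*18986372 + 5850517 = 43823261, q_12 = 2*963887 + 297015 = 2224789.
  i=13: a_13=1, p_13 = 1*43823261 + 18986372 = 62809633, q_13 = 1*2224789 + 963887 = 3188676.
Check: 62809633^2 - 388*3188676^2 = 3945049997594689 - 3945049997594688 = 1, so (x, y) = (62809633, 3188676) solves the equation, and by the theorem it is the least positive solution.

(x, y) = (62809633, 3188676)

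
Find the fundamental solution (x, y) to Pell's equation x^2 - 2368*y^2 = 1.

First expand sqrt(2368) as a continued fraction. With x_i = (sqrt(2368) + m_i)/d_i and (m_0, d_0) = (0, 1): a_0 = floor(sqrt(2368)) = 48, since 48^2 = 2304 <= 2368 < 2401 = 49^2.
Iterate m_{i+1} = d_i*a_i - m_i, d_{i+1} = (2368 - m_{i+1}^2)/d_i, a_{i+1} = floor((a_0 + m_{i+1})/d_{i+1}):
  m_1 = 1*48 - 0 = 48, d_1 = (2368 - 48^2)/1 = 64/1 = 64, a_1 = floor((48 + 48)/64) = 1.
  m_2 = 64*1 - 48 = 16, d_2 = (2368 - 16^2)/64 = 2112/64 = 33, a_2 = floor((48 + 16)/33) = 1.
  m_3 = 33*1 - 16 = 17, d_3 = (2368 - 17^2)/33 = 2079/33 = 63, a_3 = floor((48 + 17)/63) = 1.
  m_4 = 63*1 - 17 = 46, d_4 = (2368 - 46^2)/63 = 252/63 = 4, a_4 = floor((48 + 46)/4) = 23.
  m_5 = 4*23 - 46 = 46, d_5 = (2368 - 46^2)/4 = 252/4 = 63, a_5 = floor((48 + 46)/63) = 1.
  m_6 = 63*1 - 46 = 17, d_6 = (2368 - 17^2)/63 = 2079/63 = 33, a_6 = floor((48 + 17)/33) = 1.
  m_7 = 33*1 - 17 = 16, d_7 = (2368 - 16^2)/33 = 2112/33 = 64, a_7 = floor((48 + 16)/64) = 1.
  m_8 = 64*1 - 16 = 48, d_8 = (2368 - 48^2)/64 = 64/64 = 1, a_8 = floor((48 + 48)/1) = 96.
  m_9 = 1*96 - 48 = 48, d_9 = (2368 - 48^2)/1 = 64/1 = 64: (m_9, d_9) = (m_1, d_1) = (48, 64), so from here the quotients repeat a_1, ..., a_8; the period length is 8.
So sqrt(2368) = [48; (1, 1, 1, 23, 1, 1, 1, 96)] with period length k = 8.
k is even, so the fundamental solution of x^2 - 2368y^2 = 1 is (p_{k-1}, q_{k-1}) = (p_7, q_7); compute convergents through index 7.
Convergents (p_i = a_i*p_{i-1} + p_{i-2}, q_i = a_i*q_{i-1} + q_{i-2} with p_{-2}=0, p_{-1}=1, q_{-2}=1, q_{-1}=0):
  i=0: a_0=48, p_0 = 48*1 + 0 = 48, q_0 = 48*0 + 1 = 1.
  i=1: a_1=1, p_1 = 1*48 + 1 = 49, q_1 = 1*1 + 0 = 1.
  i=2: a_2=1, p_2 = 1*49 + 48 = 97, q_2 = 1*1 + 1 = 2.
  i=3: a_3=1, p_3 = 1*97 + 49 = 146, q_3 = 1*2 + 1 = 3.
  i=4: a_4=23, p_4 = 23*146 + 97 = 3455, q_4 = 23*3 + 2 = 71.
  i=5: a_5=1, p_5 = 1*3455 + 146 = 3601, q_5 = 1*71 + 3 = 74.
  i=6: a_6=1, p_6 = 1*3601 + 3455 = 7056, q_6 = 1*74 + 71 = 145.
  i=7: a_7=1, p_7 = 1*7056 + 3601 = 10657, q_7 = 1*145 + 74 = 219.
Check: 10657^2 - 2368*219^2 = 113571649 - 113571648 = 1, so (x, y) = (10657, 219) solves the equation, and by the theorem it is the least positive solution.

(x, y) = (10657, 219)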